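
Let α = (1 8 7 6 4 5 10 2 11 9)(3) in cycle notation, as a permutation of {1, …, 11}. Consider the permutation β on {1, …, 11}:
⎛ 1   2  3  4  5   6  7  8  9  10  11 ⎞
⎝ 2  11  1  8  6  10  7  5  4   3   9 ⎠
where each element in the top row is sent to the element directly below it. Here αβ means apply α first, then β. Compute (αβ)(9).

α(9) = 1, then β(1) = 2; composing gives (αβ)(9) = 2.

2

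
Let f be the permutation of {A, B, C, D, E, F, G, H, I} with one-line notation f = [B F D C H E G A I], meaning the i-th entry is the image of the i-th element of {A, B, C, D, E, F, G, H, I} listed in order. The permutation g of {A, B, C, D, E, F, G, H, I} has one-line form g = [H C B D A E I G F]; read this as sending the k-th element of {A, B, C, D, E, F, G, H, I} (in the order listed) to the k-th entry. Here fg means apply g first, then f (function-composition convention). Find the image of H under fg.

(fg)(H) = f(g(H)). g(H) = G, then f(G) = G. So (fg)(H) = G.

G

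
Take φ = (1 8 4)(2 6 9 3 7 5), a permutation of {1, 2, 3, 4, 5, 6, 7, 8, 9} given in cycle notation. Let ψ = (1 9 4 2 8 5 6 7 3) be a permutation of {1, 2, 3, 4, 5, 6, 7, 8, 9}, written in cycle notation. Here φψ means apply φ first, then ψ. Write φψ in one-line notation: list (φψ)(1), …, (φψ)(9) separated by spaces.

For each element, apply φ then ψ: 1 → 8 → 5; 2 → 6 → 7; 3 → 7 → 3; 4 → 1 → 9; 5 → 2 → 8; 6 → 9 → 4; 7 → 5 → 6; 8 → 4 → 2; 9 → 3 → 1.
So φψ in one-line form is 5 7 3 9 8 4 6 2 1.

5 7 3 9 8 4 6 2 1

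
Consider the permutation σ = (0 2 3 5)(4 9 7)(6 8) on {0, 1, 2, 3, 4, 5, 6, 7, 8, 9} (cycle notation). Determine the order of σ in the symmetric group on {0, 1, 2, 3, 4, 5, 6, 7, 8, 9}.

The disjoint cycles have lengths 4, 3, 2, 1.
The order is lcm(4, 3, 2) = 12.

12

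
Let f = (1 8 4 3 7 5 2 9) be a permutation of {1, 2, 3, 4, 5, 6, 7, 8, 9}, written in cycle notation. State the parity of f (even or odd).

The cycle lengths are 8, 1.
A cycle of length ℓ contributes ℓ−1 transpositions, so f is a product of 7 transpositions — odd.

odd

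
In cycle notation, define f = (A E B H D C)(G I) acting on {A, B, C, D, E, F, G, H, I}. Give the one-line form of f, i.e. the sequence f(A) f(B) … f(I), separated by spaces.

Each element maps to the next entry in its cycle (wrapping to the front): A↦E, B↦H, C↦A, D↦C, E↦B, F↦F, G↦I, H↦D, I↦G.
Listing these in domain order gives E H A C B F I D G.

E H A C B F I D G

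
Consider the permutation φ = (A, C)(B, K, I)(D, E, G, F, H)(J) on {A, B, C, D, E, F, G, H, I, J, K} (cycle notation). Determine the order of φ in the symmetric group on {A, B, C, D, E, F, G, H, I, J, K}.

The disjoint cycles have lengths 5, 3, 2, 1.
The order is lcm(5, 3, 2) = 30.

30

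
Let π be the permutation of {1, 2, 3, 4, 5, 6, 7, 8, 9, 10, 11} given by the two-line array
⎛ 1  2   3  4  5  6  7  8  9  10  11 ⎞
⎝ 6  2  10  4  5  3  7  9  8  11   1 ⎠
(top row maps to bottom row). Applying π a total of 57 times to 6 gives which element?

Tracing 6 → 3 → … returns to 6 after 5 steps, so 6 lies in a 5-cycle (1 6 3 10 11).
Powers repeat with period 5 on this cycle, and 57 mod 5 = 2, so π^57(6) = π^2(6).
Stepping 2 places around the cycle: 6 → 3 → 10.

10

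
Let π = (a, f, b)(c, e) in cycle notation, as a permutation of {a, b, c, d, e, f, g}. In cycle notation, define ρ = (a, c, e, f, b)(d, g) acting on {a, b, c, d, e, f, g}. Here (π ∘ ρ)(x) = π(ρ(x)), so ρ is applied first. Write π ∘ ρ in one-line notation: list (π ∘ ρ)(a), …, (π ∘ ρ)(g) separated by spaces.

(π ∘ ρ)(x) = π(ρ(x)). Computing each image: π(ρ(a)) = π(c) = e, π(ρ(b)) = π(a) = f, π(ρ(c)) = π(e) = c, π(ρ(d)) = π(g) = g, π(ρ(e)) = π(f) = b, π(ρ(f)) = π(b) = a, π(ρ(g)) = π(d) = d.
Hence π ∘ ρ = [e f c g b a d].

e f c g b a d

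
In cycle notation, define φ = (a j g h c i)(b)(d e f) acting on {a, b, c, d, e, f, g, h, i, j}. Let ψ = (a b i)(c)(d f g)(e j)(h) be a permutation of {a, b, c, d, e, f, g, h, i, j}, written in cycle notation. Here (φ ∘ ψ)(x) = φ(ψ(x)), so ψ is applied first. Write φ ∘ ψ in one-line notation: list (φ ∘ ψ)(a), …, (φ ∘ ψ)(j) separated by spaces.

b a i d g h e c j f

Chase each element through ψ then φ: a → b → b; b → i → a; c → c → i; d → f → d; e → j → g; f → g → h; g → d → e; h → h → c; i → a → j; j → e → f.
So φ ∘ ψ in one-line form is b a i d g h e c j f.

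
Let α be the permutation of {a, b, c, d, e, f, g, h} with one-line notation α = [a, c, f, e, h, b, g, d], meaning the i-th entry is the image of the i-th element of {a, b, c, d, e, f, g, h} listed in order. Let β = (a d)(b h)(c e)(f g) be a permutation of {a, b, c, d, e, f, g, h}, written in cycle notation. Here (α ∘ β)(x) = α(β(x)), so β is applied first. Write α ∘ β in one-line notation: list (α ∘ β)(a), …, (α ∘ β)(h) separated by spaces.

e d h a f g b c

(α ∘ β)(x) = α(β(x)). Computing each image: α(β(a)) = α(d) = e, α(β(b)) = α(h) = d, α(β(c)) = α(e) = h, α(β(d)) = α(a) = a, α(β(e)) = α(c) = f, α(β(f)) = α(g) = g, α(β(g)) = α(f) = b, α(β(h)) = α(b) = c.
Hence α ∘ β = [e d h a f g b c].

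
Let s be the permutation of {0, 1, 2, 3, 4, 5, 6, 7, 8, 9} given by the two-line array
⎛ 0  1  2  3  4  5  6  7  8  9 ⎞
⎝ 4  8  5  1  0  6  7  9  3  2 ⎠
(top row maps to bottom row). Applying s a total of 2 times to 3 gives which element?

8

Tracing 3 → 1 → … returns to 3 after 3 steps, so 3 lies in a 3-cycle (1, 8, 3).
Advancing 2 steps from 3: 3 → 1 → 8.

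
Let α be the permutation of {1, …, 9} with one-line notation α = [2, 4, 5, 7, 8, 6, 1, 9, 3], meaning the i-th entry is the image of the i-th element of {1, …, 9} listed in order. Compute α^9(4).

7

Tracing 4 → 7 → … returns to 4 after 4 steps, so 4 lies in a 4-cycle (1, 2, 4, 7).
Powers repeat with period 4 on this cycle, and 9 mod 4 = 1, so α^9(4) = α^1(4).
Advancing 1 step from 4: 4 → 7.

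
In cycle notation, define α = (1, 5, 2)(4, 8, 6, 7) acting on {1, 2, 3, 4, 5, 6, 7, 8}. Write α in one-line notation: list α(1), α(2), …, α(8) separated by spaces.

5 1 3 8 2 7 4 6

Each element maps to the next entry in its cycle (wrapping to the front): 1↦5, 2↦1, 3↦3, 4↦8, 5↦2, 6↦7, 7↦4, 8↦6.
So the one-line form is 5 1 3 8 2 7 4 6.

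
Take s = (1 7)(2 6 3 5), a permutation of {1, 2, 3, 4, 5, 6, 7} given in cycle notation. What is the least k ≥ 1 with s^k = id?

4

The disjoint cycles have lengths 4, 2, 1.
Since disjoint cycles commute, ord(s) = lcm(4, 2) = 4.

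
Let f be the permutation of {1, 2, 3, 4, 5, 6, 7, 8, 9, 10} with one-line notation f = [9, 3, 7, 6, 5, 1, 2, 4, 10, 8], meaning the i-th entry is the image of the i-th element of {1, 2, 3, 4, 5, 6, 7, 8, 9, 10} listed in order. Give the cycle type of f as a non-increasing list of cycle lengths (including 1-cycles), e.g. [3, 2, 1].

The disjoint cycles are (1, 9, 10, 8, 4, 6)(2, 3, 7)(5), with lengths 6, 3, 1 in non-increasing order.

[6, 3, 1]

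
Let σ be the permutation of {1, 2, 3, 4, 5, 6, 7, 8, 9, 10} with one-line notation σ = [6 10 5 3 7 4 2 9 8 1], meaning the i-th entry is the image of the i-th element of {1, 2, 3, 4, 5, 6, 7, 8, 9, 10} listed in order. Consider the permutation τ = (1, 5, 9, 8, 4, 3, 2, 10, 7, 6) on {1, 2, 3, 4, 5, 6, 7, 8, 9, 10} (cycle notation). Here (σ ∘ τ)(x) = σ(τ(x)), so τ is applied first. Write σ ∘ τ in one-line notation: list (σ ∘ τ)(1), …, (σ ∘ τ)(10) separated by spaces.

7 1 10 5 8 6 4 3 9 2

For each element, apply τ then σ: 1 → 5 → 7; 2 → 10 → 1; 3 → 2 → 10; 4 → 3 → 5; 5 → 9 → 8; 6 → 1 → 6; 7 → 6 → 4; 8 → 4 → 3; 9 → 8 → 9; 10 → 7 → 2.
So σ ∘ τ in one-line form is 7 1 10 5 8 6 4 3 9 2.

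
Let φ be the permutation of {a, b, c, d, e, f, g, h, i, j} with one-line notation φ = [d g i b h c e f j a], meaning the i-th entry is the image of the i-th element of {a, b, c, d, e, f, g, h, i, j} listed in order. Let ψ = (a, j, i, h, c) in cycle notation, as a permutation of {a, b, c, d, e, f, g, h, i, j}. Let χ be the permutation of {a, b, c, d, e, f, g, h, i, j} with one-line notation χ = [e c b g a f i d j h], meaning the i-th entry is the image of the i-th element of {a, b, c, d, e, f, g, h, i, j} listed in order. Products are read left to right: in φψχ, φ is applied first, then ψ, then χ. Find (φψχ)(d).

c

Chase d: φ(d) = b; ψ(b) = b; χ(b) = c. Hence (φψχ)(d) = c.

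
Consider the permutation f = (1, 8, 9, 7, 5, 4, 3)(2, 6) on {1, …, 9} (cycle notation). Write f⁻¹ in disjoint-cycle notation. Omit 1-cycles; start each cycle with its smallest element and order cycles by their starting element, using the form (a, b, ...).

(1, 3, 4, 5, 7, 9, 8)(2, 6)

Inverting a permutation written in cycle notation just reverses the order within every cycle.
After reversing and putting each cycle's least element first, f⁻¹ = (1, 3, 4, 5, 7, 9, 8)(2, 6).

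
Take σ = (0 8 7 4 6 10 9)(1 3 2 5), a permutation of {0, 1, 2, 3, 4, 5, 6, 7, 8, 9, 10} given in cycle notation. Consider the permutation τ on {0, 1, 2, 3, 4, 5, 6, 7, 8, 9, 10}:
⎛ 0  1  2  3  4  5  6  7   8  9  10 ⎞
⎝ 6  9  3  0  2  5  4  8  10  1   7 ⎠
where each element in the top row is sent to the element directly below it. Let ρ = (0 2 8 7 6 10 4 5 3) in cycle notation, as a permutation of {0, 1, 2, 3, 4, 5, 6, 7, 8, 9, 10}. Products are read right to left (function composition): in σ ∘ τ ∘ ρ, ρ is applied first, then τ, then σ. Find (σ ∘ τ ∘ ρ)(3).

(σ ∘ τ ∘ ρ)(3) = σ(τ(ρ(3))). ρ(3) = 0, then τ(0) = 6, then σ(6) = 10, so the result is 10.

10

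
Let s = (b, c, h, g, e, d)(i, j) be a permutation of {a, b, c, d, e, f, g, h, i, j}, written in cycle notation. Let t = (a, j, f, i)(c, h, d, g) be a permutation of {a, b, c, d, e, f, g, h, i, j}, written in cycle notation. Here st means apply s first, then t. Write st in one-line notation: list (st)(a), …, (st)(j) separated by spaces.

(st)(x) = t(s(x)). Computing each image: t(s(a)) = t(a) = j, t(s(b)) = t(c) = h, t(s(c)) = t(h) = d, t(s(d)) = t(b) = b, t(s(e)) = t(d) = g, t(s(f)) = t(f) = i, t(s(g)) = t(e) = e, t(s(h)) = t(g) = c, t(s(i)) = t(j) = f, t(s(j)) = t(i) = a.
Hence st = [j h d b g i e c f a].

j h d b g i e c f a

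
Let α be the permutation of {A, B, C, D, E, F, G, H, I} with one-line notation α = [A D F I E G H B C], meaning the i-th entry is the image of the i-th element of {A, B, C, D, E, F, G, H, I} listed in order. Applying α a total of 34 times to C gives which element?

I

Tracing C → F → … returns to C after 7 steps, so C lies in a 7-cycle (B, D, I, C, F, G, H).
Powers repeat with period 7 on this cycle, and 34 mod 7 = 6, so α^34(C) = α^6(C).
Stepping 6 places around the cycle: C → F → G → H → B → D → I.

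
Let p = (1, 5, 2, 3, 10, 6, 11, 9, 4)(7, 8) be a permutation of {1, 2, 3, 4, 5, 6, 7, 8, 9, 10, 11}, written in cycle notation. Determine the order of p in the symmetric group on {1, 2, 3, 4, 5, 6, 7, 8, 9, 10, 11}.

The disjoint cycles have lengths 9, 2.
The order is lcm(9, 2) = 18.

18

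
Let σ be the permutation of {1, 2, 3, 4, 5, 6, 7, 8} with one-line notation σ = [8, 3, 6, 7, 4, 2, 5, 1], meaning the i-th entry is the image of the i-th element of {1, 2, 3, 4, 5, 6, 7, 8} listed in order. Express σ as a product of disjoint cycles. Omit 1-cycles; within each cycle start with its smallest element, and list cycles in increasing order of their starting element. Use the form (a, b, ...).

Start at 1 and follow images: 1 → 8 → 1, giving the cycle (1, 8).
Continuing from each remaining unvisited element yields (1, 8)(2, 3, 6)(4, 7, 5).

(1, 8)(2, 3, 6)(4, 7, 5)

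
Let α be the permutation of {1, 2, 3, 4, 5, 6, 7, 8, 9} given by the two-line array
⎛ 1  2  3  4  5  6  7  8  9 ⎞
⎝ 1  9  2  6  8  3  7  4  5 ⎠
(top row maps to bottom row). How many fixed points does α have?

The fixed points (elements with α(x) = x) are {1, 7}, so there are 2.

2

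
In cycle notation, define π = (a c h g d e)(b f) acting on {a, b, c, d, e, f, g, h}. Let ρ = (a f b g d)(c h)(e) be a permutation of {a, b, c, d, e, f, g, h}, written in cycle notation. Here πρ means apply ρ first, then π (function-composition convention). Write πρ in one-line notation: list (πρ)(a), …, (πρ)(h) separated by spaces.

b d g c a f e h

(πρ)(x) = π(ρ(x)). Computing each image: π(ρ(a)) = π(f) = b, π(ρ(b)) = π(g) = d, π(ρ(c)) = π(h) = g, π(ρ(d)) = π(a) = c, π(ρ(e)) = π(e) = a, π(ρ(f)) = π(b) = f, π(ρ(g)) = π(d) = e, π(ρ(h)) = π(c) = h.
Hence πρ = [b d g c a f e h].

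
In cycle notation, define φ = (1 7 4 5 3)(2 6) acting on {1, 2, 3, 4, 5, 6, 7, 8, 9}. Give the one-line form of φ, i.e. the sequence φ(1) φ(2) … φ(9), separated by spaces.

7 6 1 5 3 2 4 8 9

Image by image: 1↦7, 2↦6, 3↦1, 4↦5, 5↦3, 6↦2, 7↦4, 8↦8, 9↦9.
Listing these in domain order gives 7 6 1 5 3 2 4 8 9.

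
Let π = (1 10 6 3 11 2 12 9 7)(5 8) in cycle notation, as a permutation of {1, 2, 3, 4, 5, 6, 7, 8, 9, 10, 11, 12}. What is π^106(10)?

10 lies in the 9-cycle (1 10 6 3 11 2 12 9 7).
Since the cycle has length 9, π^106 acts on it the same as π^7 (106 mod 9 = 7).
Stepping 7 places around the cycle: 10 → 6 → 3 → 11 → 2 → 12 → 9 → 7.

7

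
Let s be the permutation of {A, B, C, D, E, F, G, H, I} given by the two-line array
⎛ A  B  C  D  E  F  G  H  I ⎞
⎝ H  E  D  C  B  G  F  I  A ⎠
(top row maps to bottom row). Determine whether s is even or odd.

In disjoint-cycle form the cycle lengths are 3, 2, 2, 2.
A cycle is odd iff its length is even; s has 3 even-length cycles, so sgn(s) = (−1)^3 and s is odd.

odd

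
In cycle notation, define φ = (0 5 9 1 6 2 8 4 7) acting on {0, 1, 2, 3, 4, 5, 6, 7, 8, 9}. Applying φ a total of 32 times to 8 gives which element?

9

8 lies in the 9-cycle (0 5 9 1 6 2 8 4 7).
Since the cycle has length 9, φ^32 acts on it the same as φ^5 (32 mod 9 = 5).
Stepping 5 places around the cycle: 8 → 4 → 7 → 0 → 5 → 9.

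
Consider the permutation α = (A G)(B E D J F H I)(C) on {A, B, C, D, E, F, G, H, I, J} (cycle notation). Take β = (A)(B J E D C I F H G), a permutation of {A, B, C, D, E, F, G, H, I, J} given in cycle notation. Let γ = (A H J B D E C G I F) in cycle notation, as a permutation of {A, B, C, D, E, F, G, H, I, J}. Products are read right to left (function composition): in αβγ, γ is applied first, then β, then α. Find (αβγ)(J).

Apply the permutations in order: γ(J) = B, then β(B) = J, then α(J) = F. So (αβγ)(J) = F.

F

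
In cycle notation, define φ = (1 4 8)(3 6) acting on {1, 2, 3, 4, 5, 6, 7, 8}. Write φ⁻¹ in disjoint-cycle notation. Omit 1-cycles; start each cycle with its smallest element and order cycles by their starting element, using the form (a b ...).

If φ sends a → b within a cycle, φ⁻¹ sends b → a; equivalently, reverse each cycle.
Reversing each cycle of φ and rotating so the smallest element leads gives (1 8 4)(3 6).

(1 8 4)(3 6)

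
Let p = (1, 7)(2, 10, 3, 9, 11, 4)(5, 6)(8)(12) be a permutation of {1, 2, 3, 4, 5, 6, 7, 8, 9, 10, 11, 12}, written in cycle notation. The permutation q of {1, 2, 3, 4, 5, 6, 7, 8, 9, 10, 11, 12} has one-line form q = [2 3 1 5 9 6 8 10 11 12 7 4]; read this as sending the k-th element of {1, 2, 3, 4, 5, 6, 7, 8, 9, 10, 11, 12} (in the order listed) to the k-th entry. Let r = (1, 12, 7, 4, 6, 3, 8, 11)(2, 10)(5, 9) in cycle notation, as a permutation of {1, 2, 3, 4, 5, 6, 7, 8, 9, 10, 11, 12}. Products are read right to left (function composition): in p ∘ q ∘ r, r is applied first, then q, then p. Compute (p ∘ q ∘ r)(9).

(p ∘ q ∘ r)(9) = p(q(r(9))). r(9) = 5, then q(5) = 9, then p(9) = 11, so the result is 11.

11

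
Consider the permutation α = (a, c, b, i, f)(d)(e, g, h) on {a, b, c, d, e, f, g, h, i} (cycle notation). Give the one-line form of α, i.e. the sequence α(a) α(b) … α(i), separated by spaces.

c i b d g a h e f

Image by image: a↦c, b↦i, c↦b, d↦d, e↦g, f↦a, g↦h, h↦e, i↦f.
Listing these in domain order gives c i b d g a h e f.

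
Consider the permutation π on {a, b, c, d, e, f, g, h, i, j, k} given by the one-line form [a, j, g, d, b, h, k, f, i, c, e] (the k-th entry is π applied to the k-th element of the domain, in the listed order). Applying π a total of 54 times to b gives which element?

Tracing b → j → … returns to b after 6 steps, so b lies in a 6-cycle (b j c g k e).
Powers repeat with period 6 on this cycle, and 54 mod 6 = 0, so π^54(b) = π^0(b).
So π^54(b) = b.

b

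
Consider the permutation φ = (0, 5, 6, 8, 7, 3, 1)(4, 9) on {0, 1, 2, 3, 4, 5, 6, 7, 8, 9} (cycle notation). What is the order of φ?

14

The cycle type of φ is (7, 2, 1).
Since disjoint cycles commute, ord(φ) = lcm(7, 2) = 14.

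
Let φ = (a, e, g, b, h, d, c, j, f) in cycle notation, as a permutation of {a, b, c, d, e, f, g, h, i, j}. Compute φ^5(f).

f lies in the 9-cycle (a, e, g, b, h, d, c, j, f).
Stepping 5 places around the cycle: f → a → e → g → b → h.

h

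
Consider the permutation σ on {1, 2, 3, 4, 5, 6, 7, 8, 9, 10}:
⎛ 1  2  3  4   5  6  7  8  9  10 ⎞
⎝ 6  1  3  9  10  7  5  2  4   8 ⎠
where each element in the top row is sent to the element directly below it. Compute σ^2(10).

Tracing 10 → 8 → … returns to 10 after 7 steps, so 10 lies in a 7-cycle (1, 6, 7, 5, 10, 8, 2).
Advancing 2 steps from 10: 10 → 8 → 2.

2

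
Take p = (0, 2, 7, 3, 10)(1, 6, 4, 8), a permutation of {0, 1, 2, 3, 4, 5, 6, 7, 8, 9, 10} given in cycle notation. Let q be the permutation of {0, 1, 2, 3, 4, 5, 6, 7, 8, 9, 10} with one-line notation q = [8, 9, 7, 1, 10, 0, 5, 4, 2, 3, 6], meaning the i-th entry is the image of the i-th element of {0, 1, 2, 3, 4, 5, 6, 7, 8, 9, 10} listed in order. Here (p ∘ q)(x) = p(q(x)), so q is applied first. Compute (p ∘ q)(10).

First apply q: q(10) = 6, then p(6) = 4. Thus (p ∘ q)(10) = 4.

4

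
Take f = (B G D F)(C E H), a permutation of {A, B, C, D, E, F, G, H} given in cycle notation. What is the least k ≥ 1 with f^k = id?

The cycle type of f is (4, 3, 1).
Since disjoint cycles commute, ord(f) = lcm(4, 3) = 12.

12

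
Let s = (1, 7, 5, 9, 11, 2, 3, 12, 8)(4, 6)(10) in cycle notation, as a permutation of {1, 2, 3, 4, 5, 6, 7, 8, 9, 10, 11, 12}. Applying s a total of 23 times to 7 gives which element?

7 lies in the 9-cycle (1, 7, 5, 9, 11, 2, 3, 12, 8).
On a 9-cycle, s^9 is the identity, so s^23 = s^5 there (23 ≡ 5 mod 9).
Advancing 5 steps from 7: 7 → 5 → 9 → 11 → 2 → 3.

3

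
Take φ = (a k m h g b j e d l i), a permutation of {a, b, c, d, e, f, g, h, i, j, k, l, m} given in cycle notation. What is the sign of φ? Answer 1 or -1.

1

The cycle lengths are 11, 1, 1.
A cycle of length ℓ contributes ℓ−1 transpositions, so φ is a product of 10 transpositions — even.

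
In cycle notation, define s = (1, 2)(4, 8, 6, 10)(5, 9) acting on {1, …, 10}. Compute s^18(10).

8

10 lies in the 4-cycle (4, 8, 6, 10).
On a 4-cycle, s^4 is the identity, so s^18 = s^2 there (18 ≡ 2 mod 4).
Stepping 2 places around the cycle: 10 → 4 → 8.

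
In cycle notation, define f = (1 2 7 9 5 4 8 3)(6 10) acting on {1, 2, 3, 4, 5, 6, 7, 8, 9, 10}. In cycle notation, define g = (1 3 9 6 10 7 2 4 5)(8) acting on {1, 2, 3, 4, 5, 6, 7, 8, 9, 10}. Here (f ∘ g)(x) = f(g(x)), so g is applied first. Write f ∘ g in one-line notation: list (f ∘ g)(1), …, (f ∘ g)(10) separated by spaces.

(f ∘ g)(x) = f(g(x)). Computing each image: f(g(1)) = f(3) = 1, f(g(2)) = f(4) = 8, f(g(3)) = f(9) = 5, f(g(4)) = f(5) = 4, f(g(5)) = f(1) = 2, f(g(6)) = f(10) = 6, f(g(7)) = f(2) = 7, f(g(8)) = f(8) = 3, f(g(9)) = f(6) = 10, f(g(10)) = f(7) = 9.
Hence f ∘ g = [1 8 5 4 2 6 7 3 10 9].

1 8 5 4 2 6 7 3 10 9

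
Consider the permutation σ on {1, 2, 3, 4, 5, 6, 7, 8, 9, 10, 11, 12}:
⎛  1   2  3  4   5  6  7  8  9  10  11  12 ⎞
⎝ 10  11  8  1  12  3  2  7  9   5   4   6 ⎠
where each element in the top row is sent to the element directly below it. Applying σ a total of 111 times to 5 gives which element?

Tracing 5 → 12 → … returns to 5 after 11 steps, so 5 lies in an 11-cycle (1 10 5 12 6 3 8 7 2 11 4).
On an 11-cycle, σ^11 is the identity, so σ^111 = σ^1 there (111 ≡ 1 mod 11).
Advancing 1 step from 5: 5 → 12.

12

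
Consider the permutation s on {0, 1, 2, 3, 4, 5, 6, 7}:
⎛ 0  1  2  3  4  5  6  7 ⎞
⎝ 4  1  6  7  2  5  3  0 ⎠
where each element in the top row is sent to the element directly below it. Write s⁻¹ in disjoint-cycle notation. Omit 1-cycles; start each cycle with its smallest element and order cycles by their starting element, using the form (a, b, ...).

The cycle decomposition of s is (0, 4, 2, 6, 3, 7).
The inverse reverses every cycle; in canonical form, s⁻¹ = (0, 7, 3, 6, 2, 4).

(0, 7, 3, 6, 2, 4)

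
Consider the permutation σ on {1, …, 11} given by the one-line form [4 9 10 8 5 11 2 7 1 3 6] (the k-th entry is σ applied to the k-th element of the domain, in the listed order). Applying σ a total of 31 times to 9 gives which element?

Tracing 9 → 1 → … returns to 9 after 6 steps, so 9 lies in a 6-cycle (1, 4, 8, 7, 2, 9).
Powers repeat with period 6 on this cycle, and 31 mod 6 = 1, so σ^31(9) = σ^1(9).
Stepping 1 place around the cycle: 9 → 1.

1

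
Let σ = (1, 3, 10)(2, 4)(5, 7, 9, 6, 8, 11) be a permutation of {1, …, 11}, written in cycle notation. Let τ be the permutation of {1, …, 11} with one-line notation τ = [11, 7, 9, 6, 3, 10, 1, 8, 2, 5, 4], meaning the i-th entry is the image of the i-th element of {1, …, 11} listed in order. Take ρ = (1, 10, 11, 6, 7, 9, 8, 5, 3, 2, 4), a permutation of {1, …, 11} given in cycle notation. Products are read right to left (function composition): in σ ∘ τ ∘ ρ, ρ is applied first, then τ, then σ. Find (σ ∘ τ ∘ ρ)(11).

Chase 11: ρ(11) = 6; τ(6) = 10; σ(10) = 1. Hence (σ ∘ τ ∘ ρ)(11) = 1.

1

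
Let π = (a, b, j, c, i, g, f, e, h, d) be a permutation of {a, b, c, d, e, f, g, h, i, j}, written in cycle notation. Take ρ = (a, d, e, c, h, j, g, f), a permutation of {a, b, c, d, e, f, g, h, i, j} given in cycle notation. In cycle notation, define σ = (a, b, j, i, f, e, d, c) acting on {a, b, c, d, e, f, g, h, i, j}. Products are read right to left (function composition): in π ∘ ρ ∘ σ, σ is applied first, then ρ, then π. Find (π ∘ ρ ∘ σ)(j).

Chase j: σ(j) = i; ρ(i) = i; π(i) = g. Hence (π ∘ ρ ∘ σ)(j) = g.

g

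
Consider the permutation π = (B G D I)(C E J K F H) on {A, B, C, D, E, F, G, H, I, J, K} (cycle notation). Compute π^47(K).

K lies in the 6-cycle (C E J K F H).
Since the cycle has length 6, π^47 acts on it the same as π^5 (47 mod 6 = 5).
Advancing 5 steps from K: K → F → H → C → E → J.

J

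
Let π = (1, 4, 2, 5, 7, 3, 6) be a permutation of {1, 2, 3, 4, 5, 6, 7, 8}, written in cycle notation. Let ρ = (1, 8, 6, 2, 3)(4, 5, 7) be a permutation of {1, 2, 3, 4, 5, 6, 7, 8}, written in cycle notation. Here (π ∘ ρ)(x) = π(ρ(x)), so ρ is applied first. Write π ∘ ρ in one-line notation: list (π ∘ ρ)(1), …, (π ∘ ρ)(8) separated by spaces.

8 6 4 7 3 5 2 1

(π ∘ ρ)(x) = π(ρ(x)). Computing each image: π(ρ(1)) = π(8) = 8, π(ρ(2)) = π(3) = 6, π(ρ(3)) = π(1) = 4, π(ρ(4)) = π(5) = 7, π(ρ(5)) = π(7) = 3, π(ρ(6)) = π(2) = 5, π(ρ(7)) = π(4) = 2, π(ρ(8)) = π(6) = 1.
Hence π ∘ ρ = [8 6 4 7 3 5 2 1].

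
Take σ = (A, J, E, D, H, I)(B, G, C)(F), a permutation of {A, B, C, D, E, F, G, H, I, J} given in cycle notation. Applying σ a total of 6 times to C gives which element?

C lies in the 3-cycle (B, G, C).
Powers repeat with period 3 on this cycle, and 6 mod 3 = 0, so σ^6(C) = σ^0(C).
So σ^6(C) = C.

C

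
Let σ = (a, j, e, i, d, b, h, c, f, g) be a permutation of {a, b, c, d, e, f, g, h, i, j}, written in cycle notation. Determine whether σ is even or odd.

The cycle lengths are 10.
A cycle is odd iff its length is even; σ has 1 even-length cycle, so sgn(σ) = (−1)^1 and σ is odd.

odd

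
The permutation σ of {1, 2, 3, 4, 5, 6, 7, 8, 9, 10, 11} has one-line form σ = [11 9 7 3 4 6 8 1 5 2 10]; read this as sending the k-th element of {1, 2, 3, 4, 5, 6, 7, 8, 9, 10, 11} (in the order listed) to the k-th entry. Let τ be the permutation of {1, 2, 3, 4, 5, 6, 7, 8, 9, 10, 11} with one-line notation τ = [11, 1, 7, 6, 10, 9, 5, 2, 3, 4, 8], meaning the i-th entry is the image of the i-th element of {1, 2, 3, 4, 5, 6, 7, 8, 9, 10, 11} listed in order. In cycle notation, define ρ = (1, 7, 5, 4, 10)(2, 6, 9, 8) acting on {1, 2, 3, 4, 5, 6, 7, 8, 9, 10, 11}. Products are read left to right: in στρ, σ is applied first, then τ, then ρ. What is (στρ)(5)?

Chase 5: σ(5) = 4; τ(4) = 6; ρ(6) = 9. Hence (στρ)(5) = 9.

9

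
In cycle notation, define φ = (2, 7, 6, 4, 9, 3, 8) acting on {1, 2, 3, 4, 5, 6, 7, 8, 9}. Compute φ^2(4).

3

4 lies in the 7-cycle (2, 7, 6, 4, 9, 3, 8).
Stepping 2 places around the cycle: 4 → 9 → 3.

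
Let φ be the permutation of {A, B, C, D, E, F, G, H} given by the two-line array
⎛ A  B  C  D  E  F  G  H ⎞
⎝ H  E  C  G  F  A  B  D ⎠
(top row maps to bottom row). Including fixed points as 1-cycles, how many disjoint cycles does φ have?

2

The cycle decomposition is (A H D G B E F)(C), which has 2 cycles (counting 1-cycles).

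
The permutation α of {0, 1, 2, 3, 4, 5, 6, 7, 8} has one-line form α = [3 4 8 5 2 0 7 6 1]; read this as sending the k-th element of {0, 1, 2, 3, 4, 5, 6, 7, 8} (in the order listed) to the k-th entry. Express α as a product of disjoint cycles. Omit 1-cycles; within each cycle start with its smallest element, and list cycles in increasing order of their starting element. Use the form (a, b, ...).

(0, 3, 5)(1, 4, 2, 8)(6, 7)

Iterating α from 0 gives 0 → 3 → 5 → 0; that is the 3-cycle (0, 3, 5).
Repeating from the next unused element and collecting all non-trivial cycles gives (0, 3, 5)(1, 4, 2, 8)(6, 7).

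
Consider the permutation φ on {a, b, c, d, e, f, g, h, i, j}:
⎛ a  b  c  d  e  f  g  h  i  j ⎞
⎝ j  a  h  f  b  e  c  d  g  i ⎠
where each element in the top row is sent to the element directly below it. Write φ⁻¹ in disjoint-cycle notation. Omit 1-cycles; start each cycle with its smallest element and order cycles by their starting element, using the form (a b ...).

(a b e f d h c g i j)

The cycle decomposition of φ is (a j i g c h d f e b).
Reversing each cycle (and rotating so the smallest element leads) gives φ⁻¹ = (a b e f d h c g i j).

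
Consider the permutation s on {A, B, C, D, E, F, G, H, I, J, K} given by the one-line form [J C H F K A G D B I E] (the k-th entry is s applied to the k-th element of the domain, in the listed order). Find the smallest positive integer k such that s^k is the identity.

Writing s as disjoint cycles, the cycle lengths are 8, 2, 1.
Since disjoint cycles commute, ord(s) = lcm(8, 2) = 8.

8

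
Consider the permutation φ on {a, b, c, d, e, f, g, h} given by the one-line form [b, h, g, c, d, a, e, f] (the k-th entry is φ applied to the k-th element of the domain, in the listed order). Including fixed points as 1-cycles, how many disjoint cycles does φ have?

2

The cycle decomposition is (a, b, h, f)(c, g, e, d), which has 2 cycles (counting 1-cycles).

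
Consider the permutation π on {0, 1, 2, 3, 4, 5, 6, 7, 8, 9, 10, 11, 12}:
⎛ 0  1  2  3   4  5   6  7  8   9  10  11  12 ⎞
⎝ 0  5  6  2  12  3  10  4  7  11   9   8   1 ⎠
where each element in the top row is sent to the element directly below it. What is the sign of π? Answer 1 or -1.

In disjoint-cycle form the cycle lengths are 12, 1.
A cycle is odd iff its length is even; π has 1 even-length cycle, so sgn(π) = (−1)^1 and π is odd.

-1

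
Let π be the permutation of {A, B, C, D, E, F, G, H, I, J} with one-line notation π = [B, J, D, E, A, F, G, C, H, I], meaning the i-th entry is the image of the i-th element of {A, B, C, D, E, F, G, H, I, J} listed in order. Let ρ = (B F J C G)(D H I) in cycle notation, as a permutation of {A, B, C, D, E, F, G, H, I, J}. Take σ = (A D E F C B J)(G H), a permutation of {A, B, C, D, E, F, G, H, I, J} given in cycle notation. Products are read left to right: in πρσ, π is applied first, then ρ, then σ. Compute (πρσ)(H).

Apply the permutations in order: π(H) = C, then ρ(C) = G, then σ(G) = H. So (πρσ)(H) = H.

H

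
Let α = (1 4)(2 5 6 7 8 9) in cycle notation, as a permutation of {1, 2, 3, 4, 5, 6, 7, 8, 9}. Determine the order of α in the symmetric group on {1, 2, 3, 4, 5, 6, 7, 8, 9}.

6

The disjoint cycles have lengths 6, 2, 1.
Since disjoint cycles commute, ord(α) = lcm(6, 2) = 6.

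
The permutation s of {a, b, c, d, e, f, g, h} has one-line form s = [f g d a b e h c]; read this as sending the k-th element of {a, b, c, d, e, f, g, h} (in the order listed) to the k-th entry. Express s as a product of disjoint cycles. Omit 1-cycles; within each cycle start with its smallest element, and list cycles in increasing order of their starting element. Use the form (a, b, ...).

Start at a and follow images: a → f → e → b → g → h → c → d → a, giving the cycle (a, f, e, b, g, h, c, d).
Repeating from the next unused element and collecting all non-trivial cycles gives (a, f, e, b, g, h, c, d).

(a, f, e, b, g, h, c, d)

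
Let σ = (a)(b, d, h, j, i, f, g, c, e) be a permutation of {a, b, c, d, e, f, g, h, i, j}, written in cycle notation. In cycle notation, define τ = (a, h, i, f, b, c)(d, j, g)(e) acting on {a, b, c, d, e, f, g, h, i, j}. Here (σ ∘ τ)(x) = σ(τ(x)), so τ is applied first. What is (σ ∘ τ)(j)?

c

(σ ∘ τ)(j) = σ(τ(j)). τ(j) = g, then σ(g) = c. So (σ ∘ τ)(j) = c.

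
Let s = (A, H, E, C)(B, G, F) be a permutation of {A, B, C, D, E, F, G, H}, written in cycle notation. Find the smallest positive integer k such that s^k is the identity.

12

The disjoint cycles have lengths 4, 3, 1.
Since disjoint cycles commute, ord(s) = lcm(4, 3) = 12.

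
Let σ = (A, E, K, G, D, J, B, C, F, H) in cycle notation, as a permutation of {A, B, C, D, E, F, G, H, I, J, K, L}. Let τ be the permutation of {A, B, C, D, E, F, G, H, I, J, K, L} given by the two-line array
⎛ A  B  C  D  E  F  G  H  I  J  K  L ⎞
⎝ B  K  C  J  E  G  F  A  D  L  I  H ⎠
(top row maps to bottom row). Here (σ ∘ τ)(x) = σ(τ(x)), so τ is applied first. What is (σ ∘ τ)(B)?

First apply τ: τ(B) = K, then σ(K) = G. Thus (σ ∘ τ)(B) = G.

G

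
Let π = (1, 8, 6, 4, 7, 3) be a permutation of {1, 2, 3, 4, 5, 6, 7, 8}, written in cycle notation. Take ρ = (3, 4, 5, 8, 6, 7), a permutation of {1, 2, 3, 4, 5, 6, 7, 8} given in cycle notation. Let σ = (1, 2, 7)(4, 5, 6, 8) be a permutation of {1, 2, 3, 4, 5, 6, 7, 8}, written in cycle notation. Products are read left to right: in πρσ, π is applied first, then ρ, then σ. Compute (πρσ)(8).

Chase 8: π(8) = 6; ρ(6) = 7; σ(7) = 1. Hence (πρσ)(8) = 1.

1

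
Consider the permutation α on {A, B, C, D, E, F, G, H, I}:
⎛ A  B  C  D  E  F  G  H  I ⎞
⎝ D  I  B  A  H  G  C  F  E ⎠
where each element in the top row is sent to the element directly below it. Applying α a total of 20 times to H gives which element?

E

Tracing H → F → … returns to H after 7 steps, so H lies in a 7-cycle (B, I, E, H, F, G, C).
On a 7-cycle, α^7 is the identity, so α^20 = α^6 there (20 ≡ 6 mod 7).
Advancing 6 steps from H: H → F → G → C → B → I → E.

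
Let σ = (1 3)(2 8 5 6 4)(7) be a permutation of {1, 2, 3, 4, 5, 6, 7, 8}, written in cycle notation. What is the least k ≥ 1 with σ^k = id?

10

The disjoint cycles have lengths 5, 2, 1.
Since disjoint cycles commute, ord(σ) = lcm(5, 2) = 10.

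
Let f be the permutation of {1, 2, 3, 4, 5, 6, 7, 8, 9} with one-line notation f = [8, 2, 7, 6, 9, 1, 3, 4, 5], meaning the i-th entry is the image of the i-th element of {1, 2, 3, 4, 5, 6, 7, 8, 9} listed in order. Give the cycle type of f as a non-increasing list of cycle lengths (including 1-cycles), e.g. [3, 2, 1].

[4, 2, 2, 1]

The disjoint cycles are (1 8 4 6)(2)(3 7)(5 9), with lengths 4, 2, 2, 1 in non-increasing order.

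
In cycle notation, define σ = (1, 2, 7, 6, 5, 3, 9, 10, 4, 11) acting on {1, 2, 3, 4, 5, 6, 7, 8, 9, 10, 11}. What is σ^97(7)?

11

7 lies in the 10-cycle (1, 2, 7, 6, 5, 3, 9, 10, 4, 11).
Since the cycle has length 10, σ^97 acts on it the same as σ^7 (97 mod 10 = 7).
Advancing 7 steps from 7: 7 → 6 → 5 → 3 → 9 → 10 → 4 → 11.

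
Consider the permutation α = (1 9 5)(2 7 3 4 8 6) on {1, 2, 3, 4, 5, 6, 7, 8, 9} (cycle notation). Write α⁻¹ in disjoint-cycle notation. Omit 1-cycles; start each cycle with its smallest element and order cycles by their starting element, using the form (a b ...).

(1 5 9)(2 6 8 4 3 7)

Inverting a permutation written in cycle notation just reverses the order within every cycle.
After reversing and putting each cycle's least element first, α⁻¹ = (1 5 9)(2 6 8 4 3 7).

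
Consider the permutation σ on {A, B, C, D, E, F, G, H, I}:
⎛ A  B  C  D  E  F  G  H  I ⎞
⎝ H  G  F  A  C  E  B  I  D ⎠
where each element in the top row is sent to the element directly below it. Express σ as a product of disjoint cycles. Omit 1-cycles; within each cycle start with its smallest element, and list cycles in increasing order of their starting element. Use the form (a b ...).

(A H I D)(B G)(C F E)

Start at A and follow images: A → H → I → D → A, giving the cycle (A H I D).
Continuing from each remaining unvisited element yields (A H I D)(B G)(C F E).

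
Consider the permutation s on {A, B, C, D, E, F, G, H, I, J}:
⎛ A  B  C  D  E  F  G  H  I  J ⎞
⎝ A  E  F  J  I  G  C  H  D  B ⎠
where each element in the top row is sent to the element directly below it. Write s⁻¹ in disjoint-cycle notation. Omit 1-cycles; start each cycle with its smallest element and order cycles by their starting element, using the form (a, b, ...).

(B, J, D, I, E)(C, G, F)

First write s in disjoint cycles: (B, E, I, D, J)(C, F, G).
Reversing each cycle (and rotating so the smallest element leads) gives s⁻¹ = (B, J, D, I, E)(C, G, F).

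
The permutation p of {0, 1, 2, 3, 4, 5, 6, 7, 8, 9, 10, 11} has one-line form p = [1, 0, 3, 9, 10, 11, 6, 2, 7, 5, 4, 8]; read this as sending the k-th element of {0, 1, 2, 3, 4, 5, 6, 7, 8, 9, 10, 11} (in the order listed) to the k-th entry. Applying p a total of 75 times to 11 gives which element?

Tracing 11 → 8 → … returns to 11 after 7 steps, so 11 lies in a 7-cycle (2 3 9 5 11 8 7).
Powers repeat with period 7 on this cycle, and 75 mod 7 = 5, so p^75(11) = p^5(11).
Advancing 5 steps from 11: 11 → 8 → 7 → 2 → 3 → 9.

9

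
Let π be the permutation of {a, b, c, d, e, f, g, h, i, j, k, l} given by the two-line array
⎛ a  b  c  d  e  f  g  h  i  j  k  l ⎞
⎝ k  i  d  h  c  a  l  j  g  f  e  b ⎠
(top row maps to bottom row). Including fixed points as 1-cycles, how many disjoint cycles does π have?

The cycle decomposition is (a, k, e, c, d, h, j, f)(b, i, g, l), which has 2 cycles (counting 1-cycles).

2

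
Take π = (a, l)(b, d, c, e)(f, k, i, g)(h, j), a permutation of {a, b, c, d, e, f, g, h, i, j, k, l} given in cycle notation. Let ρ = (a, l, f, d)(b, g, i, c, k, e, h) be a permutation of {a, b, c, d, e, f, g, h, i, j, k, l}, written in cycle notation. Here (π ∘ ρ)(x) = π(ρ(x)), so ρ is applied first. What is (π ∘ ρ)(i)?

e

ρ(i) = c, then π(c) = e; composing gives (π ∘ ρ)(i) = e.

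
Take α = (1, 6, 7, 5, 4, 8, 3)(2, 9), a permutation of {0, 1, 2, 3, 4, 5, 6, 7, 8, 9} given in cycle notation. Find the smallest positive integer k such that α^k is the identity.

14

The cycle type of α is (7, 2, 1).
Since disjoint cycles commute, ord(α) = lcm(7, 2) = 14.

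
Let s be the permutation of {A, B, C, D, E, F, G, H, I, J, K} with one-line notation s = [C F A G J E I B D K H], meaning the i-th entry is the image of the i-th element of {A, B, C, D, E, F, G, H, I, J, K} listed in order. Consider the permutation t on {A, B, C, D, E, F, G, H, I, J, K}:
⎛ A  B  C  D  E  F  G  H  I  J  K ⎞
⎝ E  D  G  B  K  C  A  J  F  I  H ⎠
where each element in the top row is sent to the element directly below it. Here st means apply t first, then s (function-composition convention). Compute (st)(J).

D

First apply t: t(J) = I, then s(I) = D. Thus (st)(J) = D.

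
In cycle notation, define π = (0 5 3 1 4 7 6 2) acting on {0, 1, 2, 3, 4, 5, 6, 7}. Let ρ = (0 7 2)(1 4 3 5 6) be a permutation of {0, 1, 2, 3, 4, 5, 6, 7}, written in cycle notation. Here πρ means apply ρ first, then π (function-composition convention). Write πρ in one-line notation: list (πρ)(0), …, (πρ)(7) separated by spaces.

6 7 5 3 1 2 4 0

Chase each element through ρ then π: 0 → 7 → 6; 1 → 4 → 7; 2 → 0 → 5; 3 → 5 → 3; 4 → 3 → 1; 5 → 6 → 2; 6 → 1 → 4; 7 → 2 → 0.
Collecting the images, πρ = [6 7 5 3 1 2 4 0].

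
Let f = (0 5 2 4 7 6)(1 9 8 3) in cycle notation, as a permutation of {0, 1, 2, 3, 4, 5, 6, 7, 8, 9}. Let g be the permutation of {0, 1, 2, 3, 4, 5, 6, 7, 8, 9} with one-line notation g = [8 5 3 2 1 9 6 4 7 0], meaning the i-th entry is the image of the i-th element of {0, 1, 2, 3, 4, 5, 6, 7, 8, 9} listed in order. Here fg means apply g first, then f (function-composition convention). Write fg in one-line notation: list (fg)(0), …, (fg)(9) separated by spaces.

For each element, apply g then f: 0 → 8 → 3; 1 → 5 → 2; 2 → 3 → 1; 3 → 2 → 4; 4 → 1 → 9; 5 → 9 → 8; 6 → 6 → 0; 7 → 4 → 7; 8 → 7 → 6; 9 → 0 → 5.
Collecting the images, fg = [3 2 1 4 9 8 0 7 6 5].

3 2 1 4 9 8 0 7 6 5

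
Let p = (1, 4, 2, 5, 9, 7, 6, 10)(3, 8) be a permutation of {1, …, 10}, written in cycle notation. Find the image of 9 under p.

Within (1, 4, 2, 5, 9, 7, 6, 10), 9 ↦ 7.

7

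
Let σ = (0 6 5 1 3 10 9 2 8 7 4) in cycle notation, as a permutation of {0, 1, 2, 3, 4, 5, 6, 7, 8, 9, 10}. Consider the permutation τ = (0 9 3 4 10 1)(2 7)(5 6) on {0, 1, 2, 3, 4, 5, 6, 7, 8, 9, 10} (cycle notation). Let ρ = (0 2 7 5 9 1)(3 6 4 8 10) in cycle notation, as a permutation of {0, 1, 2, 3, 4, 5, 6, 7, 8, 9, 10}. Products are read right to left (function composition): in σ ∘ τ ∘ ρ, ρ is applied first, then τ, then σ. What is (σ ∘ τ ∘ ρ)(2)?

8

Apply the permutations in order: ρ(2) = 7, then τ(7) = 2, then σ(2) = 8. So (σ ∘ τ ∘ ρ)(2) = 8.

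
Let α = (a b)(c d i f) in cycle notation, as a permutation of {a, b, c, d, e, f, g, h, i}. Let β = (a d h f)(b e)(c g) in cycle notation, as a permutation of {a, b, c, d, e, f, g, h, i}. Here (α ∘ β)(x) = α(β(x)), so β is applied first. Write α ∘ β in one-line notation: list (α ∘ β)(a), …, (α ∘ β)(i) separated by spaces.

i e g h a b d c f

For each element, apply β then α: a → d → i; b → e → e; c → g → g; d → h → h; e → b → a; f → a → b; g → c → d; h → f → c; i → i → f.
So α ∘ β in one-line form is i e g h a b d c f.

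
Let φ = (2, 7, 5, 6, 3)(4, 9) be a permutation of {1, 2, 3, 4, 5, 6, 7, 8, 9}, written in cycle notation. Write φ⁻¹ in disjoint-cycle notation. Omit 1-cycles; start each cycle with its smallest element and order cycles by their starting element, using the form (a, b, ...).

If φ sends a → b within a cycle, φ⁻¹ sends b → a; equivalently, reverse each cycle.
Reversing each cycle of φ and rotating so the smallest element leads gives (2, 3, 6, 5, 7)(4, 9).

(2, 3, 6, 5, 7)(4, 9)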